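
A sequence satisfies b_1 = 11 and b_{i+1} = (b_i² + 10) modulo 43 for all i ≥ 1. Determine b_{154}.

24

We have b_1 = 11, b_2 = 2, b_3 = 14, b_4 = 34, b_5 = 5, b_6 = 35, b_7 = 31, b_8 = 25, b_9 = 33, b_{10} = 24, b_{11} = 27, b_{12} = 8, b_{13} = 31.
Since b_{13} = b_7 = 31, the sequence is eventually periodic: after a pre-period of length 6 it cycles with period 6.
For i ≥ 7, b_i depends only on (i - 7) mod 6. (154 - 7) mod 6 = 3, so b_{154} = b_{10} = 24.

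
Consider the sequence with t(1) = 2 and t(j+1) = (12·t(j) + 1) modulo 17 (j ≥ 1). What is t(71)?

1

Computing terms: t(1) = 2; t(2) = 8; t(3) = 12; t(4) = 9; t(5) = 7; t(6) = 0; t(7) = 1; t(8) = 13; t(9) = 4; t(10) = 15; t(11) = 11; t(12) = 14; t(13) = 16; t(14) = 6; t(15) = 5; t(16) = 10; t(17) = 2.
Since t(17) = t(1) = 2, the sequence is periodic with period 16.
So t(71) = t(1 + ((71-1) mod 16)) = t(7) = 1.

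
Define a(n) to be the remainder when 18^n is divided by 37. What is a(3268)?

34

We have a(1) = 18,  a(2) = 28,  a(3) = 23,  a(4) = 7,  a(5) = 15,  a(6) = 11,  a(7) = 13,  a(8) = 12,  a(9) = 31,  a(10) = 3,  a(11) = 17,  a(12) = 10,  a(13) = 32,  a(14) = 21,  a(15) = 8,  a(16) = 33,  a(17) = 2,  a(18) = 36,  a(19) = 19,  a(20) = 9,  a(21) = 14,  a(22) = 30,  a(23) = 22,  a(24) = 26,  a(25) = 24,  a(26) = 25,  a(27) = 6,  a(28) = 34,  a(29) = 20,  a(30) = 27,  a(31) = 5,  a(32) = 16,  a(33) = 29,  a(34) = 4,  a(35) = 35,  a(36) = 1,  a(37) = 18.
The sequence repeats with period 36.
So a(3268) = a(1 + ((3268-1) mod 36)) = a(28) = 34.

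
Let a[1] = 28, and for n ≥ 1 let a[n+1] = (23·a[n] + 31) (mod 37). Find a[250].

We have a[1] = 28, a[2] = 9, a[3] = 16, a[4] = 29, a[5] = 32, a[6] = 27, a[7] = 23, a[8] = 5, a[9] = 35, a[10] = 22, a[11] = 19, a[12] = 24, a[13] = 28.
Since a[13] = a[1] = 28, the sequence is periodic with period 12.
So a[250] = a[1 + ((250-1) mod 12)] = a[10] = 22.

22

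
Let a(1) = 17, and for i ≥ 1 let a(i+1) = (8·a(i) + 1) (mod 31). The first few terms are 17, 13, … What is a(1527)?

Listing terms: a(1) = 17, a(2) = 13, a(3) = 12, a(4) = 4, a(5) = 2, a(6) = 17.
Since a(6) = a(1) = 17, the sequence is periodic with period 5.
So a(1527) = a(1 + ((1527-1) mod 5)) = a(2) = 13.

13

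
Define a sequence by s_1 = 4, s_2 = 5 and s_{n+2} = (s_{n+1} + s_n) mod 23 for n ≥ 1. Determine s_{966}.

14

Computing terms: s_1 = 4, s_2 = 5, s_3 = 9, s_4 = 14, s_5 = 0, s_6 = 14, s_7 = 14, s_8 = 5, s_9 = 19, s_{10} = 1, s_{11} = 20, s_{12} = 21, s_{13} = 18, s_{14} = 16, s_{15} = 11, s_{16} = 4, s_{17} = 15, s_{18} = 19, s_{19} = 11, s_{20} = 7, s_{21} = 18, s_{22} = 2, s_{23} = 20, s_{24} = 22, s_{25} = 19, s_{26} = 18, s_{27} = 14, s_{28} = 9, s_{29} = 0, s_{30} = 9, s_{31} = 9, s_{32} = 18, s_{33} = 4, s_{34} = 22, s_{35} = 3, s_{36} = 2, s_{37} = 5, s_{38} = 7, s_{39} = 12, s_{40} = 19, s_{41} = 8, s_{42} = 4, s_{43} = 12, s_{44} = 16, s_{45} = 5, s_{46} = 21, s_{47} = 3, s_{48} = 1, s_{49} = 4, s_{50} = 5.
The sequence repeats with period 48.
So s_{966} = s_{1 + ((966-1) mod 48)} = s_6 = 14.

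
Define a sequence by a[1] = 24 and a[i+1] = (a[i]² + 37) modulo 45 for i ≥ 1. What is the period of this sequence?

We have a[1] = 24,  a[2] = 28,  a[3] = 11,  a[4] = 23,  a[5] = 26,  a[6] = 38,  a[7] = 41,  a[8] = 8,  a[9] = 11.
Since a[9] = a[3] = 11, the sequence is eventually periodic: after a pre-period of length 2 it cycles with period 6.

6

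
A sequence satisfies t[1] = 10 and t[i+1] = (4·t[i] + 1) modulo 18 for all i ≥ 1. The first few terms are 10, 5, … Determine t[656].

t[1] = 10; t[2] = 5; t[3] = 3; t[4] = 13; t[5] = 17; t[6] = 15; t[7] = 7; t[8] = 11; t[9] = 9; t[10] = 1; t[11] = 5.
Since t[11] = t[2] = 5, the sequence is eventually periodic: after a pre-period of length 1 it cycles with period 9.
For i ≥ 2, t[i] depends only on (i - 2) mod 9. (656 - 2) mod 9 = 6, so t[656] = t[8] = 11.

11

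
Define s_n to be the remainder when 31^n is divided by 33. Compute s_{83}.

Listing terms: s_0 = 1,  s_1 = 31,  s_2 = 4,  s_3 = 25,  s_4 = 16,  s_5 = 1.
Since s_5 = s_0 = 1, the sequence is periodic with period 5.
So s_{83} = s_{0 + ((83-0) mod 5)} = s_3 = 25.

25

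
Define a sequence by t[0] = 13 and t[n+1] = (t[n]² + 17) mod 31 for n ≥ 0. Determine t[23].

4

We have t[0] = 13; t[1] = 0; t[2] = 17; t[3] = 27; t[4] = 2; t[5] = 21; t[6] = 24; t[7] = 4; t[8] = 2.
Since t[8] = t[4] = 2, the sequence is eventually periodic: after a pre-period of length 4 it cycles with period 4.
For n ≥ 4, t[n] depends only on (n - 4) mod 4. (23 - 4) mod 4 = 3, so t[23] = t[7] = 4.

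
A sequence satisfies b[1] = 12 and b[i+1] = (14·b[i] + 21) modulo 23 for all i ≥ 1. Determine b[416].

16

Listing terms: b[1] = 12, b[2] = 5, b[3] = 22, b[4] = 7, b[5] = 4, b[6] = 8, b[7] = 18, b[8] = 20, b[9] = 2, b[10] = 3, b[11] = 17, b[12] = 6, b[13] = 13, b[14] = 19, b[15] = 11, b[16] = 14, b[17] = 10, b[18] = 0, b[19] = 21, b[20] = 16, b[21] = 15, b[22] = 1, b[23] = 12.
The sequence repeats with period 22.
(416 - 1) mod 22 = 19, so b[416] = b[20] = 16.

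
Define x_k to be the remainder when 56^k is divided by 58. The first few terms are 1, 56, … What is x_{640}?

We have x_0 = 1; x_1 = 56; x_2 = 4; x_3 = 50; x_4 = 16; x_5 = 26; x_6 = 6; x_7 = 46; x_8 = 24; x_9 = 10; x_{10} = 38; x_{11} = 40; x_{12} = 36; x_{13} = 44; x_{14} = 28; x_{15} = 2; x_{16} = 54; x_{17} = 8; x_{18} = 42; x_{19} = 32; x_{20} = 52; x_{21} = 12; x_{22} = 34; x_{23} = 48; x_{24} = 20; x_{25} = 18; x_{26} = 22; x_{27} = 14; x_{28} = 30; x_{29} = 56.
Since x_{29} = x_1 = 56, the sequence is eventually periodic: after a pre-period of length 1 it cycles with period 28.
For k ≥ 1, x_k depends only on (k - 1) mod 28. (640 - 1) mod 28 = 23, so x_{640} = x_{24} = 20.

20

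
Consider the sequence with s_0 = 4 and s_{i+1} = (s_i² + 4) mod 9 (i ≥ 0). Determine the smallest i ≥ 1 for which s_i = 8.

We have s_0 = 4, s_1 = 2, s_2 = 8, s_3 = 5, s_4 = 2.
Since s_4 = s_1 = 2, the sequence is eventually periodic: after a pre-period of length 1 it cycles with period 3.
The value 8 first appears (with i ≥ 1) at s_2.

2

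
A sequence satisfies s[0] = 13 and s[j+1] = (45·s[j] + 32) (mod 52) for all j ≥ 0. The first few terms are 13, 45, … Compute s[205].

Computing terms: s[0] = 13,  s[1] = 45,  s[2] = 29,  s[3] = 37,  s[4] = 33,  s[5] = 9,  s[6] = 21,  s[7] = 41,  s[8] = 5,  s[9] = 49,  s[10] = 1,  s[11] = 25,  s[12] = 13.
The sequence repeats with period 12.
(205 - 0) mod 12 = 1, so s[205] = s[1] = 45.

45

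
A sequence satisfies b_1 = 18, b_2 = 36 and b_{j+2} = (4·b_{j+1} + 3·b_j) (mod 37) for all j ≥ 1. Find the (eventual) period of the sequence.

Computing terms: b_1 = 18; b_2 = 36; b_3 = 13; b_4 = 12; b_5 = 13; b_6 = 14; b_7 = 21; b_8 = 15; b_9 = 12; b_{10} = 19; b_{11} = 1; b_{12} = 24; b_{13} = 25; b_{14} = 24; b_{15} = 23; b_{16} = 16; b_{17} = 22; b_{18} = 25; b_{19} = 18; b_{20} = 36.
Since (b_{19}, b_{20}) = (b_1, b_2) = (18, 36) (two consecutive terms determine the rest), the sequence is periodic with period 18.

18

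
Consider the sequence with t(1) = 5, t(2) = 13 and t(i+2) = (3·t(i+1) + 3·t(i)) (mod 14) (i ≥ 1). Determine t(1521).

2

We have t(1) = 5; t(2) = 13; t(3) = 12; t(4) = 5; t(5) = 9; t(6) = 0; t(7) = 13; t(8) = 11; t(9) = 2; t(10) = 11; t(11) = 11; t(12) = 10; t(13) = 7; t(14) = 9; t(15) = 6; t(16) = 3; t(17) = 13; t(18) = 6; t(19) = 1; t(20) = 7; t(21) = 10; t(22) = 9; t(23) = 1; t(24) = 2; t(25) = 9; t(26) = 5; t(27) = 0; t(28) = 1; t(29) = 3; t(30) = 12; t(31) = 3; t(32) = 3; t(33) = 4; t(34) = 7; t(35) = 5; t(36) = 8; t(37) = 11; t(38) = 1; t(39) = 8; t(40) = 13; t(41) = 7; t(42) = 4; t(43) = 5; t(44) = 13.
Since (t(43), t(44)) = (t(1), t(2)) = (5, 13) (two consecutive terms determine the rest), the sequence is periodic with period 42.
So t(1521) = t(1 + ((1521-1) mod 42)) = t(9) = 2.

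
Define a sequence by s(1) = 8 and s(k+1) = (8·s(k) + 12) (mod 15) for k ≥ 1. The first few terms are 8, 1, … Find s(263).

s(1) = 8; s(2) = 1; s(3) = 5; s(4) = 7; s(5) = 8.
Since s(5) = s(1) = 8, the sequence is periodic with period 4.
(263 - 1) mod 4 = 2, so s(263) = s(3) = 5.

5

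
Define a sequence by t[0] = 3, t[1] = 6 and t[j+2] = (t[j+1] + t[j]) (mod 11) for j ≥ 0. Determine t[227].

We have t[0] = 3,  t[1] = 6,  t[2] = 9,  t[3] = 4,  t[4] = 2,  t[5] = 6,  t[6] = 8,  t[7] = 3,  t[8] = 0,  t[9] = 3,  t[10] = 3,  t[11] = 6.
Since (t[10], t[11]) = (t[0], t[1]) = (3, 6) (two consecutive terms determine the rest), the sequence is periodic with period 10.
(227 - 0) mod 10 = 7, so t[227] = t[7] = 3.

3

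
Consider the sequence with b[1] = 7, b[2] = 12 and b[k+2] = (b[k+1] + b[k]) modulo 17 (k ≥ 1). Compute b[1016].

Computing terms: b[1] = 7; b[2] = 12; b[3] = 2; b[4] = 14; b[5] = 16; b[6] = 13; b[7] = 12; b[8] = 8; b[9] = 3; b[10] = 11; b[11] = 14; b[12] = 8; b[13] = 5; b[14] = 13; b[15] = 1; b[16] = 14; b[17] = 15; b[18] = 12; b[19] = 10; b[20] = 5; b[21] = 15; b[22] = 3; b[23] = 1; b[24] = 4; b[25] = 5; b[26] = 9; b[27] = 14; b[28] = 6; b[29] = 3; b[30] = 9; b[31] = 12; b[32] = 4; b[33] = 16; b[34] = 3; b[35] = 2; b[36] = 5; b[37] = 7; b[38] = 12.
Since (b[37], b[38]) = (b[1], b[2]) = (7, 12) (two consecutive terms determine the rest), the sequence is periodic with period 36.
(1016 - 1) mod 36 = 7, so b[1016] = b[8] = 8.

8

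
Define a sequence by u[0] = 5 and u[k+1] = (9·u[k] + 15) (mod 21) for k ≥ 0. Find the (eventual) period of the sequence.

We have u[0] = 5, u[1] = 18, u[2] = 9, u[3] = 12, u[4] = 18.
Since u[4] = u[1] = 18, the sequence is eventually periodic: after a pre-period of length 1 it cycles with period 3.

3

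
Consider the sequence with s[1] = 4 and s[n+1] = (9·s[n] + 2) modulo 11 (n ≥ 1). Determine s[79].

7

Listing terms: s[1] = 4; s[2] = 5; s[3] = 3; s[4] = 7; s[5] = 10; s[6] = 4.
Since s[6] = s[1] = 4, the sequence is periodic with period 5.
(79 - 1) mod 5 = 3, so s[79] = s[4] = 7.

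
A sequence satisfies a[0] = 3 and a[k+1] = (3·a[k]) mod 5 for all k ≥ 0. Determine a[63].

Listing terms: a[0] = 3, a[1] = 4, a[2] = 2, a[3] = 1, a[4] = 3.
Since a[4] = a[0] = 3, the sequence is periodic with period 4.
So a[63] = a[0 + ((63-0) mod 4)] = a[3] = 1.

1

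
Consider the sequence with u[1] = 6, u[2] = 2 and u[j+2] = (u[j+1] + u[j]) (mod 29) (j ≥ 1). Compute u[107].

u[1] = 6, u[2] = 2, u[3] = 8, u[4] = 10, u[5] = 18, u[6] = 28, u[7] = 17, u[8] = 16, u[9] = 4, u[10] = 20, u[11] = 24, u[12] = 15, u[13] = 10, u[14] = 25, u[15] = 6, u[16] = 2.
The sequence repeats with period 14.
So u[107] = u[1 + ((107-1) mod 14)] = u[9] = 4.

4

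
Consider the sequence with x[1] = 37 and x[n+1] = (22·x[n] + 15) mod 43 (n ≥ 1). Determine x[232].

23

Listing terms: x[1] = 37, x[2] = 12, x[3] = 21, x[4] = 4, x[5] = 17, x[6] = 2, x[7] = 16, x[8] = 23, x[9] = 5, x[10] = 39, x[11] = 13, x[12] = 0, x[13] = 15, x[14] = 1, x[15] = 37.
The sequence repeats with period 14.
(232 - 1) mod 14 = 7, so x[232] = x[8] = 23.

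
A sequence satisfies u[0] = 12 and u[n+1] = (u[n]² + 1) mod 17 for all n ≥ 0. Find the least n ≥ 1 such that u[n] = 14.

2

We have u[0] = 12,  u[1] = 9,  u[2] = 14,  u[3] = 10,  u[4] = 16,  u[5] = 2,  u[6] = 5,  u[7] = 9.
Since u[7] = u[1] = 9, the sequence is eventually periodic: after a pre-period of length 1 it cycles with period 6.
The value 14 first appears (with n ≥ 1) at u[2].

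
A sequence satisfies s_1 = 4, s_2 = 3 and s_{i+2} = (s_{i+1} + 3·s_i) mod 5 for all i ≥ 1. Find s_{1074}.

Listing terms: s_1 = 4,  s_2 = 3,  s_3 = 0,  s_4 = 4,  s_5 = 4,  s_6 = 1,  s_7 = 3,  s_8 = 1,  s_9 = 0,  s_{10} = 3,  s_{11} = 3,  s_{12} = 2,  s_{13} = 1,  s_{14} = 2,  s_{15} = 0,  s_{16} = 1,  s_{17} = 1,  s_{18} = 4,  s_{19} = 2,  s_{20} = 4,  s_{21} = 0,  s_{22} = 2,  s_{23} = 2,  s_{24} = 3,  s_{25} = 4,  s_{26} = 3.
The sequence repeats with period 24.
(1074 - 1) mod 24 = 17, so s_{1074} = s_{18} = 4.

4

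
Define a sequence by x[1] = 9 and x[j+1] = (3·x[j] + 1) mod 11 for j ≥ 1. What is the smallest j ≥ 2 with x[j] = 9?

We have x[1] = 9; x[2] = 6; x[3] = 8; x[4] = 3; x[5] = 10; x[6] = 9.
Since x[6] = x[1] = 9, the sequence is periodic with period 5.
The value 9 next appears (with j ≥ 2) at x[6].

6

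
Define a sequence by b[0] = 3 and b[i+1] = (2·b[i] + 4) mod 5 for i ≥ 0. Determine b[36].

3

We have b[0] = 3,  b[1] = 0,  b[2] = 4,  b[3] = 2,  b[4] = 3.
The sequence repeats with period 4.
(36 - 0) mod 4 = 0, so b[36] = b[0] = 3.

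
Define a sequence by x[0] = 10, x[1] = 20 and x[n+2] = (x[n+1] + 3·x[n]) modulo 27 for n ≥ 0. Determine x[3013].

We have x[0] = 10, x[1] = 20, x[2] = 23, x[3] = 2, x[4] = 17, x[5] = 23, x[6] = 20, x[7] = 8, x[8] = 14, x[9] = 11, x[10] = 26, x[11] = 5, x[12] = 2, x[13] = 17.
Since (x[12], x[13]) = (x[3], x[4]) = (2, 17) (two consecutive terms determine the rest), the sequence is eventually periodic: after a pre-period of length 3 it cycles with period 9.
For n ≥ 3, x[n] depends only on (n - 3) mod 9. (3013 - 3) mod 9 = 4, so x[3013] = x[7] = 8.

8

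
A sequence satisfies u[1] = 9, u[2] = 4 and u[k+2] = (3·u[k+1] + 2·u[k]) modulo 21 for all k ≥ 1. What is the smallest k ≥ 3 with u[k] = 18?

Computing terms: u[1] = 9, u[2] = 4, u[3] = 9, u[4] = 14, u[5] = 18, u[6] = 19, u[7] = 9, u[8] = 2, u[9] = 3, u[10] = 13, u[11] = 3, u[12] = 14, u[13] = 6, u[14] = 4, u[15] = 3, u[16] = 17, u[17] = 15, u[18] = 16, u[19] = 15, u[20] = 14, u[21] = 9, u[22] = 13, u[23] = 15, u[24] = 8, u[25] = 12, u[26] = 10, u[27] = 12, u[28] = 14, u[29] = 3, u[30] = 16, u[31] = 12, u[32] = 5, u[33] = 18, u[34] = 1, u[35] = 18, u[36] = 14, u[37] = 15, u[38] = 10, u[39] = 18, u[40] = 11, u[41] = 6, u[42] = 19, u[43] = 6, u[44] = 14, u[45] = 12, u[46] = 1, u[47] = 6, u[48] = 20, u[49] = 9, u[50] = 4.
Since (u[49], u[50]) = (u[1], u[2]) = (9, 4) (two consecutive terms determine the rest), the sequence is periodic with period 48.
The value 18 first appears (with k ≥ 3) at u[5].

5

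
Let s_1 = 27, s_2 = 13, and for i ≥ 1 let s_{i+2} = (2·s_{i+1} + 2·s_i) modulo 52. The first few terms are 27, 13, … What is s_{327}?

We have s_1 = 27,  s_2 = 13,  s_3 = 28,  s_4 = 30,  s_5 = 12,  s_6 = 32,  s_7 = 36,  s_8 = 32,  s_9 = 32,  s_{10} = 24,  s_{11} = 8,  s_{12} = 12,  s_{13} = 40,  s_{14} = 0,  s_{15} = 28,  s_{16} = 4,  s_{17} = 12,  s_{18} = 32.
Since (s_{17}, s_{18}) = (s_5, s_6) = (12, 32) (two consecutive terms determine the rest), the sequence is eventually periodic: after a pre-period of length 4 it cycles with period 12.
For i ≥ 5, s_i depends only on (i - 5) mod 12. (327 - 5) mod 12 = 10, so s_{327} = s_{15} = 28.

28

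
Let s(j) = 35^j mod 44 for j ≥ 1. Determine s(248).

25

Listing terms: s(1) = 35; s(2) = 37; s(3) = 19; s(4) = 5; s(5) = 43; s(6) = 9; s(7) = 7; s(8) = 25; s(9) = 39; s(10) = 1; s(11) = 35.
The sequence repeats with period 10.
So s(248) = s(1 + ((248-1) mod 10)) = s(8) = 25.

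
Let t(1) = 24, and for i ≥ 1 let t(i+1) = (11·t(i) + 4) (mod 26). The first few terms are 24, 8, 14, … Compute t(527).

20

Computing terms: t(1) = 24; t(2) = 8; t(3) = 14; t(4) = 2; t(5) = 0; t(6) = 4; t(7) = 22; t(8) = 12; t(9) = 6; t(10) = 18; t(11) = 20; t(12) = 16; t(13) = 24.
Since t(13) = t(1) = 24, the sequence is periodic with period 12.
So t(527) = t(1 + ((527-1) mod 12)) = t(11) = 20.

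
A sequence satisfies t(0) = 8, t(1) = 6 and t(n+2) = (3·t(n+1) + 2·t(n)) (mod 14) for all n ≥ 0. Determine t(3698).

6

Listing terms: t(0) = 8; t(1) = 6; t(2) = 6; t(3) = 2; t(4) = 4; t(5) = 2; t(6) = 0; t(7) = 4; t(8) = 12; t(9) = 2; t(10) = 2; t(11) = 10; t(12) = 6; t(13) = 10; t(14) = 0; t(15) = 6; t(16) = 4; t(17) = 10; t(18) = 10; t(19) = 8; t(20) = 2; t(21) = 8; t(22) = 0; t(23) = 2; t(24) = 6; t(25) = 8; t(26) = 8; t(27) = 12; t(28) = 10; t(29) = 12; t(30) = 0; t(31) = 10; t(32) = 2; t(33) = 12; t(34) = 12; t(35) = 4; t(36) = 8; t(37) = 4; t(38) = 0; t(39) = 8; t(40) = 10; t(41) = 4; t(42) = 4; t(43) = 6; t(44) = 12; t(45) = 6; t(46) = 0; t(47) = 12; t(48) = 8; t(49) = 6.
Since (t(48), t(49)) = (t(0), t(1)) = (8, 6) (two consecutive terms determine the rest), the sequence is periodic with period 48.
(3698 - 0) mod 48 = 2, so t(3698) = t(2) = 6.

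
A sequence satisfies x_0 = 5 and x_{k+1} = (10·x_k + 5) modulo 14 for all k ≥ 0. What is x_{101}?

Computing terms: x_0 = 5; x_1 = 13; x_2 = 9; x_3 = 11; x_4 = 3; x_5 = 7; x_6 = 5.
Since x_6 = x_0 = 5, the sequence is periodic with period 6.
(101 - 0) mod 6 = 5, so x_{101} = x_5 = 7.

7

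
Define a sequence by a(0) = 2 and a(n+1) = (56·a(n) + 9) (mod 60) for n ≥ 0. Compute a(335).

Listing terms: a(0) = 2; a(1) = 1; a(2) = 5; a(3) = 49; a(4) = 53; a(5) = 37; a(6) = 41; a(7) = 25; a(8) = 29; a(9) = 13; a(10) = 17; a(11) = 1.
Since a(11) = a(1) = 1, the sequence is eventually periodic: after a pre-period of length 1 it cycles with period 10.
For n ≥ 1, a(n) depends only on (n - 1) mod 10. (335 - 1) mod 10 = 4, so a(335) = a(5) = 37.

37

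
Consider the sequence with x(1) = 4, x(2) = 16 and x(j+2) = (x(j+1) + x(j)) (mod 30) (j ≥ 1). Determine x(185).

16

We have x(1) = 4, x(2) = 16, x(3) = 20, x(4) = 6, x(5) = 26, x(6) = 2, x(7) = 28, x(8) = 0, x(9) = 28, x(10) = 28, x(11) = 26, x(12) = 24, x(13) = 20, x(14) = 14, x(15) = 4, x(16) = 18, x(17) = 22, x(18) = 10, x(19) = 2, x(20) = 12, x(21) = 14, x(22) = 26, x(23) = 10, x(24) = 6, x(25) = 16, x(26) = 22, x(27) = 8, x(28) = 0, x(29) = 8, x(30) = 8, x(31) = 16, x(32) = 24, x(33) = 10, x(34) = 4, x(35) = 14, x(36) = 18, x(37) = 2, x(38) = 20, x(39) = 22, x(40) = 12, x(41) = 4, x(42) = 16.
The sequence repeats with period 40.
So x(185) = x(1 + ((185-1) mod 40)) = x(25) = 16.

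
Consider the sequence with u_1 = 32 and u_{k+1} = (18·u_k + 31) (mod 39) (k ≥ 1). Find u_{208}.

u_1 = 32,  u_2 = 22,  u_3 = 37,  u_4 = 34,  u_5 = 19,  u_6 = 22.
Since u_6 = u_2 = 22, the sequence is eventually periodic: after a pre-period of length 1 it cycles with period 4.
For k ≥ 2, u_k depends only on (k - 2) mod 4. (208 - 2) mod 4 = 2, so u_{208} = u_4 = 34.

34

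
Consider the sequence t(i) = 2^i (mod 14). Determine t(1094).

Listing terms: t(1) = 2, t(2) = 4, t(3) = 8, t(4) = 2.
Since t(4) = t(1) = 2, the sequence is periodic with period 3.
(1094 - 1) mod 3 = 1, so t(1094) = t(2) = 4.

4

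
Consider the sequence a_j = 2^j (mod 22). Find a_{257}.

Computing terms: a_0 = 1; a_1 = 2; a_2 = 4; a_3 = 8; a_4 = 16; a_5 = 10; a_6 = 20; a_7 = 18; a_8 = 14; a_9 = 6; a_{10} = 12; a_{11} = 2.
Since a_{11} = a_1 = 2, the sequence is eventually periodic: after a pre-period of length 1 it cycles with period 10.
For j ≥ 1, a_j depends only on (j - 1) mod 10. (257 - 1) mod 10 = 6, so a_{257} = a_7 = 18.

18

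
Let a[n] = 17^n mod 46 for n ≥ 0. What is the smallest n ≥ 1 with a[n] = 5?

Computing terms: a[0] = 1; a[1] = 17; a[2] = 13; a[3] = 37; a[4] = 31; a[5] = 21; a[6] = 35; a[7] = 43; a[8] = 41; a[9] = 7; a[10] = 27; a[11] = 45; a[12] = 29; a[13] = 33; a[14] = 9; a[15] = 15; a[16] = 25; a[17] = 11; a[18] = 3; a[19] = 5; a[20] = 39; a[21] = 19; a[22] = 1.
The sequence repeats with period 22.
The value 5 first appears (with n ≥ 1) at a[19].

19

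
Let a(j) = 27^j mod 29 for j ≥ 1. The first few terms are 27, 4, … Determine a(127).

a(1) = 27; a(2) = 4; a(3) = 21; a(4) = 16; a(5) = 26; a(6) = 6; a(7) = 17; a(8) = 24; a(9) = 10; a(10) = 9; a(11) = 11; a(12) = 7; a(13) = 15; a(14) = 28; a(15) = 2; a(16) = 25; a(17) = 8; a(18) = 13; a(19) = 3; a(20) = 23; a(21) = 12; a(22) = 5; a(23) = 19; a(24) = 20; a(25) = 18; a(26) = 22; a(27) = 14; a(28) = 1; a(29) = 27.
Since a(29) = a(1) = 27, the sequence is periodic with period 28.
(127 - 1) mod 28 = 14, so a(127) = a(15) = 2.

2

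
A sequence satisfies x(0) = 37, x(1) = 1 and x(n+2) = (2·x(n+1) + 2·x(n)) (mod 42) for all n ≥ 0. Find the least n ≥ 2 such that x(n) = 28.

3

Listing terms: x(0) = 37; x(1) = 1; x(2) = 34; x(3) = 28; x(4) = 40; x(5) = 10; x(6) = 16; x(7) = 10; x(8) = 10; x(9) = 40; x(10) = 16; x(11) = 28; x(12) = 4; x(13) = 22; x(14) = 10; x(15) = 22; x(16) = 22; x(17) = 4; x(18) = 10; x(19) = 28; x(20) = 34; x(21) = 40; x(22) = 22; x(23) = 40; x(24) = 40; x(25) = 34; x(26) = 22; x(27) = 28; x(28) = 16; x(29) = 4; x(30) = 40; x(31) = 4; x(32) = 4; x(33) = 16; x(34) = 40; x(35) = 28; x(36) = 10; x(37) = 34; x(38) = 4; x(39) = 34; x(40) = 34; x(41) = 10; x(42) = 4; x(43) = 28; x(44) = 22; x(45) = 16; x(46) = 34; x(47) = 16; x(48) = 16; x(49) = 22; x(50) = 34; x(51) = 28.
Since (x(50), x(51)) = (x(2), x(3)) = (34, 28) (two consecutive terms determine the rest), the sequence is eventually periodic: after a pre-period of length 2 it cycles with period 48.
The value 28 first appears (with n ≥ 2) at x(3).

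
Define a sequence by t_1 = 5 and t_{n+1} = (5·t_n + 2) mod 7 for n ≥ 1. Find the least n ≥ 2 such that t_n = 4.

t_1 = 5, t_2 = 6, t_3 = 4, t_4 = 1, t_5 = 0, t_6 = 2, t_7 = 5.
Since t_7 = t_1 = 5, the sequence is periodic with period 6.
The value 4 first appears (with n ≥ 2) at t_3.

3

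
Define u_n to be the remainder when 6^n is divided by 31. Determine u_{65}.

26

We have u_1 = 6, u_2 = 5, u_3 = 30, u_4 = 25, u_5 = 26, u_6 = 1, u_7 = 6.
Since u_7 = u_1 = 6, the sequence is periodic with period 6.
(65 - 1) mod 6 = 4, so u_{65} = u_5 = 26.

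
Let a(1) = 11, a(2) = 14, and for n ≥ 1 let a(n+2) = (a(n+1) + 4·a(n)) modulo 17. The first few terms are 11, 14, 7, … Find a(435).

7

a(1) = 11,  a(2) = 14,  a(3) = 7,  a(4) = 12,  a(5) = 6,  a(6) = 3,  a(7) = 10,  a(8) = 5,  a(9) = 11,  a(10) = 14.
The sequence repeats with period 8.
(435 - 1) mod 8 = 2, so a(435) = a(3) = 7.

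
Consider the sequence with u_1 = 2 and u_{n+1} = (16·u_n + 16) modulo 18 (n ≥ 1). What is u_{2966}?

Listing terms: u_1 = 2,  u_2 = 12,  u_3 = 10,  u_4 = 14,  u_5 = 6,  u_6 = 4,  u_7 = 8,  u_8 = 0,  u_9 = 16,  u_{10} = 2.
Since u_{10} = u_1 = 2, the sequence is periodic with period 9.
So u_{2966} = u_{1 + ((2966-1) mod 9)} = u_5 = 6.

6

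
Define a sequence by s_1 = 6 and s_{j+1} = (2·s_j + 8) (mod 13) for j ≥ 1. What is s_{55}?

Computing terms: s_1 = 6, s_2 = 7, s_3 = 9, s_4 = 0, s_5 = 8, s_6 = 11, s_7 = 4, s_8 = 3, s_9 = 1, s_{10} = 10, s_{11} = 2, s_{12} = 12, s_{13} = 6.
The sequence repeats with period 12.
(55 - 1) mod 12 = 6, so s_{55} = s_7 = 4.

4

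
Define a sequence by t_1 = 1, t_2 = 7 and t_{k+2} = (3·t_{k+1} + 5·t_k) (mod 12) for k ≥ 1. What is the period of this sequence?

Listing terms: t_1 = 1; t_2 = 7; t_3 = 2; t_4 = 5; t_5 = 1; t_6 = 4; t_7 = 5; t_8 = 11; t_9 = 10; t_{10} = 1; t_{11} = 5; t_{12} = 8; t_{13} = 1; t_{14} = 7.
Since (t_{13}, t_{14}) = (t_1, t_2) = (1, 7) (two consecutive terms determine the rest), the sequence is periodic with period 12.

12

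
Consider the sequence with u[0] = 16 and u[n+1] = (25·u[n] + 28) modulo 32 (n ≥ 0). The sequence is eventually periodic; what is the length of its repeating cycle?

Listing terms: u[0] = 16,  u[1] = 12,  u[2] = 8,  u[3] = 4,  u[4] = 0,  u[5] = 28,  u[6] = 24,  u[7] = 20,  u[8] = 16.
The sequence repeats with period 8.

8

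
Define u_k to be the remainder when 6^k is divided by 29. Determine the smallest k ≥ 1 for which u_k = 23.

We have u_0 = 1, u_1 = 6, u_2 = 7, u_3 = 13, u_4 = 20, u_5 = 4, u_6 = 24, u_7 = 28, u_8 = 23, u_9 = 22, u_{10} = 16, u_{11} = 9, u_{12} = 25, u_{13} = 5, u_{14} = 1.
Since u_{14} = u_0 = 1, the sequence is periodic with period 14.
The value 23 first appears (with k ≥ 1) at u_8.

8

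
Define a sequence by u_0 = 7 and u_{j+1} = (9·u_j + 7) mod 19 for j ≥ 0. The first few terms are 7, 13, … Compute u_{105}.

u_0 = 7; u_1 = 13; u_2 = 10; u_3 = 2; u_4 = 6; u_5 = 4; u_6 = 5; u_7 = 14; u_8 = 0; u_9 = 7.
Since u_9 = u_0 = 7, the sequence is periodic with period 9.
So u_{105} = u_{0 + ((105-0) mod 9)} = u_6 = 5.

5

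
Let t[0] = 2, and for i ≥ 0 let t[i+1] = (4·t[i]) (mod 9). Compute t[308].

Listing terms: t[0] = 2,  t[1] = 8,  t[2] = 5,  t[3] = 2.
The sequence repeats with period 3.
So t[308] = t[0 + ((308-0) mod 3)] = t[2] = 5.

5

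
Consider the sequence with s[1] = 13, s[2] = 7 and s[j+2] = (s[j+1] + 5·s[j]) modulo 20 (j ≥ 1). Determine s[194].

Computing terms: s[1] = 13; s[2] = 7; s[3] = 12; s[4] = 7; s[5] = 7; s[6] = 2; s[7] = 17; s[8] = 7; s[9] = 12.
Since (s[8], s[9]) = (s[2], s[3]) = (7, 12) (two consecutive terms determine the rest), the sequence is eventually periodic: after a pre-period of length 1 it cycles with period 6.
For j ≥ 2, s[j] depends only on (j - 2) mod 6. (194 - 2) mod 6 = 0, so s[194] = s[2] = 7.

7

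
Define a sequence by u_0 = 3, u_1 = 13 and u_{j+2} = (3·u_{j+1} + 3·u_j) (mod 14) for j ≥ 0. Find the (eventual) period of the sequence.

42

Listing terms: u_0 = 3,  u_1 = 13,  u_2 = 6,  u_3 = 1,  u_4 = 7,  u_5 = 10,  u_6 = 9,  u_7 = 1,  u_8 = 2,  u_9 = 9,  u_{10} = 5,  u_{11} = 0,  u_{12} = 1,  u_{13} = 3,  u_{14} = 12,  u_{15} = 3,  u_{16} = 3,  u_{17} = 4,  u_{18} = 7,  u_{19} = 5,  u_{20} = 8,  u_{21} = 11,  u_{22} = 1,  u_{23} = 8,  u_{24} = 13,  u_{25} = 7,  u_{26} = 4,  u_{27} = 5,  u_{28} = 13,  u_{29} = 12,  u_{30} = 5,  u_{31} = 9,  u_{32} = 0,  u_{33} = 13,  u_{34} = 11,  u_{35} = 2,  u_{36} = 11,  u_{37} = 11,  u_{38} = 10,  u_{39} = 7,  u_{40} = 9,  u_{41} = 6,  u_{42} = 3,  u_{43} = 13.
The sequence repeats with period 42.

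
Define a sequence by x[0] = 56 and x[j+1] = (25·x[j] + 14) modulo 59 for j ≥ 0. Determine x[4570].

x[0] = 56; x[1] = 57; x[2] = 23; x[3] = 58; x[4] = 48; x[5] = 34; x[6] = 38; x[7] = 20; x[8] = 42; x[9] = 2; x[10] = 5; x[11] = 21; x[12] = 8; x[13] = 37; x[14] = 54; x[15] = 7; x[16] = 12; x[17] = 19; x[18] = 17; x[19] = 26; x[20] = 15; x[21] = 35; x[22] = 4; x[23] = 55; x[24] = 32; x[25] = 47; x[26] = 9; x[27] = 3; x[28] = 30; x[29] = 56.
The sequence repeats with period 29.
So x[4570] = x[0 + ((4570-0) mod 29)] = x[17] = 19.

19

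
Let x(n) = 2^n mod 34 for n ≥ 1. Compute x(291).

We have x(1) = 2; x(2) = 4; x(3) = 8; x(4) = 16; x(5) = 32; x(6) = 30; x(7) = 26; x(8) = 18; x(9) = 2.
The sequence repeats with period 8.
(291 - 1) mod 8 = 2, so x(291) = x(3) = 8.

8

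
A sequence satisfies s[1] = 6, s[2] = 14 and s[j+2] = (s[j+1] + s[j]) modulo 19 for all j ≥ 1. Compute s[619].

Listing terms: s[1] = 6, s[2] = 14, s[3] = 1, s[4] = 15, s[5] = 16, s[6] = 12, s[7] = 9, s[8] = 2, s[9] = 11, s[10] = 13, s[11] = 5, s[12] = 18, s[13] = 4, s[14] = 3, s[15] = 7, s[16] = 10, s[17] = 17, s[18] = 8, s[19] = 6, s[20] = 14.
Since (s[19], s[20]) = (s[1], s[2]) = (6, 14) (two consecutive terms determine the rest), the sequence is periodic with period 18.
So s[619] = s[1 + ((619-1) mod 18)] = s[7] = 9.

9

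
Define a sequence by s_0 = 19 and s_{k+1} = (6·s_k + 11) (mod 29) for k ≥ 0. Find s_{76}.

2

Computing terms: s_0 = 19,  s_1 = 9,  s_2 = 7,  s_3 = 24,  s_4 = 10,  s_5 = 13,  s_6 = 2,  s_7 = 23,  s_8 = 4,  s_9 = 6,  s_{10} = 18,  s_{11} = 3,  s_{12} = 0,  s_{13} = 11,  s_{14} = 19.
The sequence repeats with period 14.
So s_{76} = s_{0 + ((76-0) mod 14)} = s_6 = 2.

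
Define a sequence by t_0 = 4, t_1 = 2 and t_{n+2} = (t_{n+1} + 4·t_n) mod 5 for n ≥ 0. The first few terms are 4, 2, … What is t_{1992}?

4

t_0 = 4, t_1 = 2, t_2 = 3, t_3 = 1, t_4 = 3, t_5 = 2, t_6 = 4, t_7 = 2.
The sequence repeats with period 6.
So t_{1992} = t_{0 + ((1992-0) mod 6)} = t_0 = 4.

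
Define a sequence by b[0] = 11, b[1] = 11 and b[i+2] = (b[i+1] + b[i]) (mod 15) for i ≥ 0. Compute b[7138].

1

Listing terms: b[0] = 11, b[1] = 11, b[2] = 7, b[3] = 3, b[4] = 10, b[5] = 13, b[6] = 8, b[7] = 6, b[8] = 14, b[9] = 5, b[10] = 4, b[11] = 9, b[12] = 13, b[13] = 7, b[14] = 5, b[15] = 12, b[16] = 2, b[17] = 14, b[18] = 1, b[19] = 0, b[20] = 1, b[21] = 1, b[22] = 2, b[23] = 3, b[24] = 5, b[25] = 8, b[26] = 13, b[27] = 6, b[28] = 4, b[29] = 10, b[30] = 14, b[31] = 9, b[32] = 8, b[33] = 2, b[34] = 10, b[35] = 12, b[36] = 7, b[37] = 4, b[38] = 11, b[39] = 0, b[40] = 11, b[41] = 11.
The sequence repeats with period 40.
(7138 - 0) mod 40 = 18, so b[7138] = b[18] = 1.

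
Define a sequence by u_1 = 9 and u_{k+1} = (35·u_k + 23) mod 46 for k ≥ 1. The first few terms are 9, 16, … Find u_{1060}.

4

Listing terms: u_1 = 9; u_2 = 16; u_3 = 31; u_4 = 4; u_5 = 25; u_6 = 24; u_7 = 35; u_8 = 6; u_9 = 3; u_{10} = 36; u_{11} = 41; u_{12} = 32; u_{13} = 39; u_{14} = 8; u_{15} = 27; u_{16} = 2; u_{17} = 1; u_{18} = 12; u_{19} = 29; u_{20} = 26; u_{21} = 13; u_{22} = 18; u_{23} = 9.
The sequence repeats with period 22.
So u_{1060} = u_{1 + ((1060-1) mod 22)} = u_4 = 4.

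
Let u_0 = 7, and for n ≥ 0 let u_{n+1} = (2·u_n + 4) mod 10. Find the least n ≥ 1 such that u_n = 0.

2

Listing terms: u_0 = 7,  u_1 = 8,  u_2 = 0,  u_3 = 4,  u_4 = 2,  u_5 = 8.
Since u_5 = u_1 = 8, the sequence is eventually periodic: after a pre-period of length 1 it cycles with period 4.
The value 0 first appears (with n ≥ 1) at u_2.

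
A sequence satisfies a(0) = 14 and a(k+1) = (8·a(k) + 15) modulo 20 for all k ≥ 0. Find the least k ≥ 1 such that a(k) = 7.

1

Listing terms: a(0) = 14; a(1) = 7; a(2) = 11; a(3) = 3; a(4) = 19; a(5) = 7.
Since a(5) = a(1) = 7, the sequence is eventually periodic: after a pre-period of length 1 it cycles with period 4.
The value 7 first appears (with k ≥ 1) at a(1).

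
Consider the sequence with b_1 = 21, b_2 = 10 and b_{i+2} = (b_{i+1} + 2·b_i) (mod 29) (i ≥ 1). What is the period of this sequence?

Computing terms: b_1 = 21, b_2 = 10, b_3 = 23, b_4 = 14, b_5 = 2, b_6 = 1, b_7 = 5, b_8 = 7, b_9 = 17, b_{10} = 2, b_{11} = 7, b_{12} = 11, b_{13} = 25, b_{14} = 18, b_{15} = 10, b_{16} = 17, b_{17} = 8, b_{18} = 13, b_{19} = 0, b_{20} = 26, b_{21} = 26, b_{22} = 20, b_{23} = 14, b_{24} = 25, b_{25} = 24, b_{26} = 16, b_{27} = 6, b_{28} = 9, b_{29} = 21, b_{30} = 10.
The sequence repeats with period 28.

28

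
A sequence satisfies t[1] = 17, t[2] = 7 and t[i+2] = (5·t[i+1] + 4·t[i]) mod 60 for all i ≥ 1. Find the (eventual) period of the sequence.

8

Listing terms: t[1] = 17, t[2] = 7, t[3] = 43, t[4] = 3, t[5] = 7, t[6] = 47, t[7] = 23, t[8] = 3, t[9] = 47, t[10] = 7, t[11] = 43.
Since (t[10], t[11]) = (t[2], t[3]) = (7, 43) (two consecutive terms determine the rest), the sequence is eventually periodic: after a pre-period of length 1 it cycles with period 8.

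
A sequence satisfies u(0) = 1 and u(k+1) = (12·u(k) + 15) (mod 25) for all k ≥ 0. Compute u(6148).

21

Computing terms: u(0) = 1, u(1) = 2, u(2) = 14, u(3) = 8, u(4) = 11, u(5) = 22, u(6) = 4, u(7) = 13, u(8) = 21, u(9) = 17, u(10) = 19, u(11) = 18, u(12) = 6, u(13) = 12, u(14) = 9, u(15) = 23, u(16) = 16, u(17) = 7, u(18) = 24, u(19) = 3, u(20) = 1.
The sequence repeats with period 20.
So u(6148) = u(0 + ((6148-0) mod 20)) = u(8) = 21.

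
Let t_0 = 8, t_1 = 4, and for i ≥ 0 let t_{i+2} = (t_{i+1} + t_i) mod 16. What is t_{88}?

Listing terms: t_0 = 8, t_1 = 4, t_2 = 12, t_3 = 0, t_4 = 12, t_5 = 12, t_6 = 8, t_7 = 4.
The sequence repeats with period 6.
(88 - 0) mod 6 = 4, so t_{88} = t_4 = 12.

12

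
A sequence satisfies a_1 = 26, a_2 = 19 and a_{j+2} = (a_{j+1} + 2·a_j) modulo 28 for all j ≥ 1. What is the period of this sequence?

6

We have a_1 = 26; a_2 = 19; a_3 = 15; a_4 = 25; a_5 = 27; a_6 = 21; a_7 = 19; a_8 = 5; a_9 = 15; a_{10} = 25.
Since (a_9, a_{10}) = (a_3, a_4) = (15, 25) (two consecutive terms determine the rest), the sequence is eventually periodic: after a pre-period of length 2 it cycles with period 6.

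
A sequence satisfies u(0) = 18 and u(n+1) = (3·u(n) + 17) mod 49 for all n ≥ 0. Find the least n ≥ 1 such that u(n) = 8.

31

u(0) = 18,  u(1) = 22,  u(2) = 34,  u(3) = 21,  u(4) = 31,  u(5) = 12,  u(6) = 4,  u(7) = 29,  u(8) = 6,  u(9) = 35,  u(10) = 24,  u(11) = 40,  u(12) = 39,  u(13) = 36,  u(14) = 27,  u(15) = 0,  u(16) = 17,  u(17) = 19,  u(18) = 25,  u(19) = 43,  u(20) = 48,  u(21) = 14,  u(22) = 10,  u(23) = 47,  u(24) = 11,  u(25) = 1,  u(26) = 20,  u(27) = 28,  u(28) = 3,  u(29) = 26,  u(30) = 46,  u(31) = 8,  u(32) = 41,  u(33) = 42,  u(34) = 45,  u(35) = 5,  u(36) = 32,  u(37) = 15,  u(38) = 13,  u(39) = 7,  u(40) = 38,  u(41) = 33,  u(42) = 18.
Since u(42) = u(0) = 18, the sequence is periodic with period 42.
The value 8 first appears (with n ≥ 1) at u(31).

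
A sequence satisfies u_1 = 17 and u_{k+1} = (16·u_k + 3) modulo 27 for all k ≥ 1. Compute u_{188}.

14

u_1 = 17,  u_2 = 5,  u_3 = 2,  u_4 = 8,  u_5 = 23,  u_6 = 20,  u_7 = 26,  u_8 = 14,  u_9 = 11,  u_{10} = 17.
Since u_{10} = u_1 = 17, the sequence is periodic with period 9.
(188 - 1) mod 9 = 7, so u_{188} = u_8 = 14.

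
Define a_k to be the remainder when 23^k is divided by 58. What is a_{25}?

49

Listing terms: a_1 = 23,  a_2 = 7,  a_3 = 45,  a_4 = 49,  a_5 = 25,  a_6 = 53,  a_7 = 1,  a_8 = 23.
The sequence repeats with period 7.
So a_{25} = a_{1 + ((25-1) mod 7)} = a_4 = 49.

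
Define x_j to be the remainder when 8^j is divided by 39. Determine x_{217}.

Listing terms: x_1 = 8,  x_2 = 25,  x_3 = 5,  x_4 = 1,  x_5 = 8.
The sequence repeats with period 4.
So x_{217} = x_{1 + ((217-1) mod 4)} = x_1 = 8.

8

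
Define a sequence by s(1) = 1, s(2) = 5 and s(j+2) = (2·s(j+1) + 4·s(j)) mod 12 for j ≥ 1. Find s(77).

8

s(1) = 1; s(2) = 5; s(3) = 2; s(4) = 0; s(5) = 8; s(6) = 4; s(7) = 4; s(8) = 0; s(9) = 4; s(10) = 8; s(11) = 8; s(12) = 0; s(13) = 8.
Since (s(12), s(13)) = (s(4), s(5)) = (0, 8) (two consecutive terms determine the rest), the sequence is eventually periodic: after a pre-period of length 3 it cycles with period 8.
For j ≥ 4, s(j) depends only on (j - 4) mod 8. (77 - 4) mod 8 = 1, so s(77) = s(5) = 8.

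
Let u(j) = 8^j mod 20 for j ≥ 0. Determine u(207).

Listing terms: u(0) = 1, u(1) = 8, u(2) = 4, u(3) = 12, u(4) = 16, u(5) = 8.
Since u(5) = u(1) = 8, the sequence is eventually periodic: after a pre-period of length 1 it cycles with period 4.
For j ≥ 1, u(j) depends only on (j - 1) mod 4. (207 - 1) mod 4 = 2, so u(207) = u(3) = 12.

12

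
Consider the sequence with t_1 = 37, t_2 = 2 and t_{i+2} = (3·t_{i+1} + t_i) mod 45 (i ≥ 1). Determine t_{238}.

14

Listing terms: t_1 = 37,  t_2 = 2,  t_3 = 43,  t_4 = 41,  t_5 = 31,  t_6 = 44,  t_7 = 28,  t_8 = 38,  t_9 = 7,  t_{10} = 14,  t_{11} = 4,  t_{12} = 26,  t_{13} = 37,  t_{14} = 2.
Since (t_{13}, t_{14}) = (t_1, t_2) = (37, 2) (two consecutive terms determine the rest), the sequence is periodic with period 12.
(238 - 1) mod 12 = 9, so t_{238} = t_{10} = 14.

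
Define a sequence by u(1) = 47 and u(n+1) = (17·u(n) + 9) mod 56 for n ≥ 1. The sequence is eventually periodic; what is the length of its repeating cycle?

Computing terms: u(1) = 47; u(2) = 24; u(3) = 25; u(4) = 42; u(5) = 51; u(6) = 36; u(7) = 5; u(8) = 38; u(9) = 39; u(10) = 0; u(11) = 9; u(12) = 50; u(13) = 19; u(14) = 52; u(15) = 53; u(16) = 14; u(17) = 23; u(18) = 8; u(19) = 33; u(20) = 10; u(21) = 11; u(22) = 28; u(23) = 37; u(24) = 22; u(25) = 47.
The sequence repeats with period 24.

24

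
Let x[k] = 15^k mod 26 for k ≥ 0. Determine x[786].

25

Listing terms: x[0] = 1,  x[1] = 15,  x[2] = 17,  x[3] = 21,  x[4] = 3,  x[5] = 19,  x[6] = 25,  x[7] = 11,  x[8] = 9,  x[9] = 5,  x[10] = 23,  x[11] = 7,  x[12] = 1.
The sequence repeats with period 12.
So x[786] = x[0 + ((786-0) mod 12)] = x[6] = 25.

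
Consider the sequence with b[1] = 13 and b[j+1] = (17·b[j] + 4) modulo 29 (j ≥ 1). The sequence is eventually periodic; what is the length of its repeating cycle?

Listing terms: b[1] = 13,  b[2] = 22,  b[3] = 1,  b[4] = 21,  b[5] = 13.
Since b[5] = b[1] = 13, the sequence is periodic with period 4.

4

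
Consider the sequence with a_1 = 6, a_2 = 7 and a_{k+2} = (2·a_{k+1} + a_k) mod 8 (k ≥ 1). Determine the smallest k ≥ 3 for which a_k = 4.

Computing terms: a_1 = 6, a_2 = 7, a_3 = 4, a_4 = 7, a_5 = 2, a_6 = 3, a_7 = 0, a_8 = 3, a_9 = 6, a_{10} = 7.
Since (a_9, a_{10}) = (a_1, a_2) = (6, 7) (two consecutive terms determine the rest), the sequence is periodic with period 8.
The value 4 first appears (with k ≥ 3) at a_3.

3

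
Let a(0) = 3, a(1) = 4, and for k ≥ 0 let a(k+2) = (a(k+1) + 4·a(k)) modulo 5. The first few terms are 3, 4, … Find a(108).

3

We have a(0) = 3, a(1) = 4, a(2) = 1, a(3) = 2, a(4) = 1, a(5) = 4, a(6) = 3, a(7) = 4.
Since (a(6), a(7)) = (a(0), a(1)) = (3, 4) (two consecutive terms determine the rest), the sequence is periodic with period 6.
So a(108) = a(0 + ((108-0) mod 6)) = a(0) = 3.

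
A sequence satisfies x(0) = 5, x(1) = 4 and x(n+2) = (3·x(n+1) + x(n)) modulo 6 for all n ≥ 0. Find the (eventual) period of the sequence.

Listing terms: x(0) = 5,  x(1) = 4,  x(2) = 5,  x(3) = 1,  x(4) = 2,  x(5) = 1,  x(6) = 5,  x(7) = 4.
Since (x(6), x(7)) = (x(0), x(1)) = (5, 4) (two consecutive terms determine the rest), the sequence is periodic with period 6.

6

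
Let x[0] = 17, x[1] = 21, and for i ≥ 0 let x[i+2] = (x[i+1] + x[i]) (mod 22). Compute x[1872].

5

Listing terms: x[0] = 17,  x[1] = 21,  x[2] = 16,  x[3] = 15,  x[4] = 9,  x[5] = 2,  x[6] = 11,  x[7] = 13,  x[8] = 2,  x[9] = 15,  x[10] = 17,  x[11] = 10,  x[12] = 5,  x[13] = 15,  x[14] = 20,  x[15] = 13,  x[16] = 11,  x[17] = 2,  x[18] = 13,  x[19] = 15,  x[20] = 6,  x[21] = 21,  x[22] = 5,  x[23] = 4,  x[24] = 9,  x[25] = 13,  x[26] = 0,  x[27] = 13,  x[28] = 13,  x[29] = 4,  x[30] = 17,  x[31] = 21.
Since (x[30], x[31]) = (x[0], x[1]) = (17, 21) (two consecutive terms determine the rest), the sequence is periodic with period 30.
So x[1872] = x[0 + ((1872-0) mod 30)] = x[12] = 5.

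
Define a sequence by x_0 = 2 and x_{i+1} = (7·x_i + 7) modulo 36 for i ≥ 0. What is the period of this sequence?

x_0 = 2,  x_1 = 21,  x_2 = 10,  x_3 = 5,  x_4 = 6,  x_5 = 13,  x_6 = 26,  x_7 = 9,  x_8 = 34,  x_9 = 29,  x_{10} = 30,  x_{11} = 1,  x_{12} = 14,  x_{13} = 33,  x_{14} = 22,  x_{15} = 17,  x_{16} = 18,  x_{17} = 25,  x_{18} = 2.
Since x_{18} = x_0 = 2, the sequence is periodic with period 18.

18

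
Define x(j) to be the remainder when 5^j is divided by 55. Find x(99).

Computing terms: x(1) = 5,  x(2) = 25,  x(3) = 15,  x(4) = 20,  x(5) = 45,  x(6) = 5.
Since x(6) = x(1) = 5, the sequence is periodic with period 5.
(99 - 1) mod 5 = 3, so x(99) = x(4) = 20.

20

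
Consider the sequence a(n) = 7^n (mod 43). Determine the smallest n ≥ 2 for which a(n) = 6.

Computing terms: a(1) = 7, a(2) = 6, a(3) = 42, a(4) = 36, a(5) = 37, a(6) = 1, a(7) = 7.
Since a(7) = a(1) = 7, the sequence is periodic with period 6.
The value 6 first appears (with n ≥ 2) at a(2).

2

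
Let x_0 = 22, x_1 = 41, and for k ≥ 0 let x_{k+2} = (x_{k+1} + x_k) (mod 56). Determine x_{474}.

Listing terms: x_0 = 22, x_1 = 41, x_2 = 7, x_3 = 48, x_4 = 55, x_5 = 47, x_6 = 46, x_7 = 37, x_8 = 27, x_9 = 8, x_{10} = 35, x_{11} = 43, x_{12} = 22, x_{13} = 9, x_{14} = 31, x_{15} = 40, x_{16} = 15, x_{17} = 55, x_{18} = 14, x_{19} = 13, x_{20} = 27, x_{21} = 40, x_{22} = 11, x_{23} = 51, x_{24} = 6, x_{25} = 1, x_{26} = 7, x_{27} = 8, x_{28} = 15, x_{29} = 23, x_{30} = 38, x_{31} = 5, x_{32} = 43, x_{33} = 48, x_{34} = 35, x_{35} = 27, x_{36} = 6, x_{37} = 33, x_{38} = 39, x_{39} = 16, x_{40} = 55, x_{41} = 15, x_{42} = 14, x_{43} = 29, x_{44} = 43, x_{45} = 16, x_{46} = 3, x_{47} = 19, x_{48} = 22, x_{49} = 41.
The sequence repeats with period 48.
So x_{474} = x_{0 + ((474-0) mod 48)} = x_{42} = 14.

14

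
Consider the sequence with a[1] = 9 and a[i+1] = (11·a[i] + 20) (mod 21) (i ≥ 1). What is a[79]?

Computing terms: a[1] = 9; a[2] = 14; a[3] = 6; a[4] = 2; a[5] = 0; a[6] = 20; a[7] = 9.
The sequence repeats with period 6.
(79 - 1) mod 6 = 0, so a[79] = a[1] = 9.

9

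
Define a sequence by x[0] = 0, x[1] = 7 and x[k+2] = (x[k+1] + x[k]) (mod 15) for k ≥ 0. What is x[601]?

We have x[0] = 0, x[1] = 7, x[2] = 7, x[3] = 14, x[4] = 6, x[5] = 5, x[6] = 11, x[7] = 1, x[8] = 12, x[9] = 13, x[10] = 10, x[11] = 8, x[12] = 3, x[13] = 11, x[14] = 14, x[15] = 10, x[16] = 9, x[17] = 4, x[18] = 13, x[19] = 2, x[20] = 0, x[21] = 2, x[22] = 2, x[23] = 4, x[24] = 6, x[25] = 10, x[26] = 1, x[27] = 11, x[28] = 12, x[29] = 8, x[30] = 5, x[31] = 13, x[32] = 3, x[33] = 1, x[34] = 4, x[35] = 5, x[36] = 9, x[37] = 14, x[38] = 8, x[39] = 7, x[40] = 0, x[41] = 7.
The sequence repeats with period 40.
So x[601] = x[0 + ((601-0) mod 40)] = x[1] = 7.

7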